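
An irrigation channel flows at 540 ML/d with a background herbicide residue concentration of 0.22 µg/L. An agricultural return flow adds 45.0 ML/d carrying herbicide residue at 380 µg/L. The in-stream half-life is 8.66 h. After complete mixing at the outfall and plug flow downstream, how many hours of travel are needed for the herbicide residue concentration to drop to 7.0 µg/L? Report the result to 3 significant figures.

Mass balance: C = (540.0·0.2200 + 45.00·380.0) / 585.0 = 17220/585.0 = 29.43 µg/L.
Half-life 8.66 h → k = ln 2 / 8.66 = 0.08004 h⁻¹ = 1.921 d⁻¹.
29.43·exp(−k·t) = 7.0 → t = ln(29.43/7.0)/k = 64600 s = 17.94 h.

17.9 h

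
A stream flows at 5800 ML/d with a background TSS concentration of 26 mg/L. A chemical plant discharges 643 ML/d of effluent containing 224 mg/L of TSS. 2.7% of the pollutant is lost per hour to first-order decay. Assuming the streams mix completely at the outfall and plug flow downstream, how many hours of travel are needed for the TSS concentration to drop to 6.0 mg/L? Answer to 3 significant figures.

Conservation of mass: C = (5800·26.00 + 643.0·224.0) / 6443 = 294800/6443 = 45.76 mg/L.
2.7%/h lost → k = −ln(1 − 0.027) = 0.02737 h⁻¹.
45.76·exp(−k·t) = 6.0 → t = ln(45.76/6.0)/k = 267200 s = 74.23 h.

74.2 h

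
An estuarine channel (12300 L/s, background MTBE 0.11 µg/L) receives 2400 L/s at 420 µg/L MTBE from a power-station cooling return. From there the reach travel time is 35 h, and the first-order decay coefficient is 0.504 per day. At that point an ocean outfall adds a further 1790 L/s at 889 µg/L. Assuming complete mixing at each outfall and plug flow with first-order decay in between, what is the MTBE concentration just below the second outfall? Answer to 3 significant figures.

After mixing, C = (12300·0.1100 + 2400·420.0) / 14700 = 1009000/14700 = 68.66 µg/L; combined flow 14700 L/s.
First-order decay: C = 68.66·exp(−k·t) = 68.66·0.4795 = 32.92 µg/L.
Second outfall: C = (14700·32.92 + 1790·889.0)/16490 = 125.9 µg/L.

126 µg/L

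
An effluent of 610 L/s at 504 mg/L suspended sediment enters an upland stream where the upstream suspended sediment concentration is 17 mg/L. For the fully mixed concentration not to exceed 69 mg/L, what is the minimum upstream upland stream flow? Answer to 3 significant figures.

5100 L/s

Set C_mix = 69: (Q·17.00 + 610.0·504.0) / (Q + 610.0) = 69
→ Q = 610.0·(504.0 − 69)/(69 − 17.00) = 5103 L/s.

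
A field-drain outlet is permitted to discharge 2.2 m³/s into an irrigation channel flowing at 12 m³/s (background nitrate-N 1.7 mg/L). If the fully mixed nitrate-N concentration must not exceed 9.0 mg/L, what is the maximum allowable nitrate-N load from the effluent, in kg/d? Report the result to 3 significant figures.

9280 kg/d

Mass balance at the limit: 12.00·1.700 + 2.200·Cₑ = 14.20·9.0 → Cₑ = 48.82 mg/L.
Load = 2.200 m³/s × 48.82 g/m³ × 86 400 s/d = 9279 kg/d.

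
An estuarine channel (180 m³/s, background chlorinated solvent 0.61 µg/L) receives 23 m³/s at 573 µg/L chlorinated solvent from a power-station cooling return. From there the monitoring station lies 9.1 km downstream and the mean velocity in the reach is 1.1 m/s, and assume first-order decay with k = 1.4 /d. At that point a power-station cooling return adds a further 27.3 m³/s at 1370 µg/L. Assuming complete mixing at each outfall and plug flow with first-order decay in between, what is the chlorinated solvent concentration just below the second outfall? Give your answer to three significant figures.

213 µg/L

Mixed concentration C = ΣQC/ΣQ = (180.0·0.6100 + 23.00·573.0) / 203.0 = 13290/203.0 = 65.46 µg/L; combined flow 203.0 m³/s.
Travel time t = 9.1·1000 / 1.1 = 8273 s = 2.298 h.
First-order decay: C = 65.46·exp(−k·t) = 65.46·0.8745 = 57.25 µg/L.
Second outfall: C = (203.0·57.25 + 27.30·1370)/230.3 = 212.9 µg/L.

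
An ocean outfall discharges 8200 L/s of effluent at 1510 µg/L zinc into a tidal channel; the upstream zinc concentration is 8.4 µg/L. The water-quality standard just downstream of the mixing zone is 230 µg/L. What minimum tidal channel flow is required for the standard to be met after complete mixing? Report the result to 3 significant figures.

47400 L/s

Set C_mix = 230: (Q·8.400 + 8200·1510) / (Q + 8200) = 230
→ Q = 8200·(1510 − 230)/(230 − 8.400) = 47360 L/s.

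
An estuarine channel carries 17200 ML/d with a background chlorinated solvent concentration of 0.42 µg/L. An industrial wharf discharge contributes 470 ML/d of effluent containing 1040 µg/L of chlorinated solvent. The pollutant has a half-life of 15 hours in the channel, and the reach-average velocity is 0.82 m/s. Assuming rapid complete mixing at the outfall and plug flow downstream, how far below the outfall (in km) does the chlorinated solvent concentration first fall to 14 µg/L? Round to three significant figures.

Mixed concentration C = ΣQC/ΣQ = (17200·0.4200 + 470.0·1040) / 17670 = 496000/17670 = 28.07 µg/L.
Half-life 15 h → k = ln 2 / 15 = 0.04621 h⁻¹ = 1.109 d⁻¹.
Set 28.07·exp(−k·t) = 14 → t = ln(28.07/14)/k = 54200 s = 15.06 h.
Distance = v·t = 0.82·54200 = 44440 m = 44.44 km.

44.4 km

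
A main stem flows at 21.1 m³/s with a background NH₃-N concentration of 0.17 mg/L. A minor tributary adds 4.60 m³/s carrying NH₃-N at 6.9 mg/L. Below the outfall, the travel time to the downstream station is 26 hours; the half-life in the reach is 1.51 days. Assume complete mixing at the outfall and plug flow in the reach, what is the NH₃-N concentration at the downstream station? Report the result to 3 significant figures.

0.836 mg/L

Conservation of mass: C = (21.10·0.1700 + 4.600·6.900) / 25.70 = 35.33/25.70 = 1.375 mg/L.
Half-life 1.51 d → k = ln 2 / 1.51 = 0.4590 d⁻¹.
After decay, C = 1.375 × e^(−kt) = 1.375 × 0.6082 = 0.8360 mg/L.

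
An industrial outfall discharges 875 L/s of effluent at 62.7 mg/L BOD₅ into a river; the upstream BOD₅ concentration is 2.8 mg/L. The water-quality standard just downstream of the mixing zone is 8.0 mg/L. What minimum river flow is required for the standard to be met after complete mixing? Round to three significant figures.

Set C_mix = 8.0: (Q·2.800 + 875.0·62.70) / (Q + 875.0) = 8.0
→ Q = 875.0·(62.70 − 8.0)/(8.0 − 2.800) = 9204 L/s.

9200 L/s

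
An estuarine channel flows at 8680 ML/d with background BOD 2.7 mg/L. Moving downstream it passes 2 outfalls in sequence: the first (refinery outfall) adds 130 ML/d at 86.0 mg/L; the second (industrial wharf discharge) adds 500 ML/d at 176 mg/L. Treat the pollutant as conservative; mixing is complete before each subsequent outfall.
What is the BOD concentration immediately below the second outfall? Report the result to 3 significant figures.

13.2 mg/L

Outfall 1: combined Q = 8810 ML/d; C = (8680·2.700 + 130.0·86.00)/8810 = 3.929 mg/L.
Outfall 2: combined Q = 9310 ML/d; C = (8810·3.929 + 500.0·176.0)/9310 = 13.17 mg/L.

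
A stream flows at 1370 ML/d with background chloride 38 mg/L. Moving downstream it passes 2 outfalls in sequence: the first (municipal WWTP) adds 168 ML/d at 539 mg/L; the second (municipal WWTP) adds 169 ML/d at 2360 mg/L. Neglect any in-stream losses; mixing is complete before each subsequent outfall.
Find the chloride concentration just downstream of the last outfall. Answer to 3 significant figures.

317 mg/L

Outfall 1: combined Q = 1538 ML/d; C = (1370·38.00 + 168.0·539.0)/1538 = 92.73 mg/L.
Outfall 2: combined Q = 1707 ML/d; C = (1538·92.73 + 169.0·2360)/1707 = 317.2 mg/L.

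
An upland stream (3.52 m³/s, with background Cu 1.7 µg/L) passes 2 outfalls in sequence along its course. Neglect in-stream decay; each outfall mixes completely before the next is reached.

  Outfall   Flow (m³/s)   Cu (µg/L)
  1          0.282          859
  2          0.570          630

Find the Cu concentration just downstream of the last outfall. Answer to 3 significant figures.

139 µg/L

After outfall 1: Q = 3.520 + 0.2820 = 3.802 m³/s; C = (3.520·1.700 + 0.2820·859.0)/3.802 = 65.29 µg/L.
After outfall 2: Q = 3.802 + 0.5700 = 4.372 m³/s; C = (3.802·65.29 + 0.5700·630.0)/4.372 = 138.9 µg/L.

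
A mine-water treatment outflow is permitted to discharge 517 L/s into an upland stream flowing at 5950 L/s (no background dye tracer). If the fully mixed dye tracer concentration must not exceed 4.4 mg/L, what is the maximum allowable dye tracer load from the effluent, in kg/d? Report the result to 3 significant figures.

Mass balance at the limit: 5950·0 + 517.0·Cₑ = 6467·4.4 → Cₑ = 55.04 mg/L.
517.0 L/s = 0.5170 m³/s. Load = 0.5170 m³/s × 55.04 g/m³ × 86 400 s/d = 2458 kg/d.

2460 kg/d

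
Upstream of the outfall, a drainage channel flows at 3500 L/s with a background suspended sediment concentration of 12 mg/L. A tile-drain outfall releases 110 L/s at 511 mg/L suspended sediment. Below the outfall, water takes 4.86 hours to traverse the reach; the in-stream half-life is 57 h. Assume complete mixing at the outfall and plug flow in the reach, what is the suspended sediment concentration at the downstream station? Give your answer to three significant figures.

Conservation of mass: C = (3500·12.00 + 110.0·511.0) / 3610 = 98210/3610 = 27.20 mg/L.
Half-life 57 h → k = ln 2 / 57 = 0.01216 h⁻¹ = 0.2919 d⁻¹.
After decay, C = 27.20 × e^(−kt) = 27.20 × 0.9426 = 25.64 mg/L.

25.6 mg/L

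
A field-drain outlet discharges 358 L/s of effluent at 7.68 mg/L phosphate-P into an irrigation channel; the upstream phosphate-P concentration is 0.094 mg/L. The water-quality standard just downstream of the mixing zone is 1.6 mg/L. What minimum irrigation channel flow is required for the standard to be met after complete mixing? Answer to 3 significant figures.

1450 L/s

Set C_mix = 1.6: (Q·0.09400 + 358.0·7.680) / (Q + 358.0) = 1.6
→ Q = 358.0·(7.680 − 1.6)/(1.6 − 0.09400) = 1445 L/s.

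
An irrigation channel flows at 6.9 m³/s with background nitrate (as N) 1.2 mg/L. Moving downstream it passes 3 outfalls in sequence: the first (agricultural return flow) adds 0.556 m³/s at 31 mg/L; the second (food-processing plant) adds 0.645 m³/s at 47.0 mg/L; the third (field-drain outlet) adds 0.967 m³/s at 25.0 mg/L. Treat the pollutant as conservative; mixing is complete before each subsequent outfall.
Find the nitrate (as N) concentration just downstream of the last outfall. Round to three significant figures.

After outfall 1: Q = 6.900 + 0.5560 = 7.456 m³/s; C = (6.900·1.200 + 0.5560·31.00)/7.456 = 3.422 mg/L.
After outfall 2: Q = 7.456 + 0.6450 = 8.101 m³/s; C = (7.456·3.422 + 0.6450·47.00)/8.101 = 6.892 mg/L.
After outfall 3: Q = 8.101 + 0.9670 = 9.068 m³/s; C = (8.101·6.892 + 0.9670·25.00)/9.068 = 8.823 mg/L.

8.82 mg/L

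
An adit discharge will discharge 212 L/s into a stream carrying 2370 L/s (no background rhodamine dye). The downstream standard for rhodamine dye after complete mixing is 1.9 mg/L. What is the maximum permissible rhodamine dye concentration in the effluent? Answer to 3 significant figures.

23.1 mg/L

At the limit, (Qr·Cr + Qe·Cₑ)/(Qr + Qe) = 1.9:
Cₑ = (2582·1.9 − 2370·0) / 212.0 = 23.14 mg/L.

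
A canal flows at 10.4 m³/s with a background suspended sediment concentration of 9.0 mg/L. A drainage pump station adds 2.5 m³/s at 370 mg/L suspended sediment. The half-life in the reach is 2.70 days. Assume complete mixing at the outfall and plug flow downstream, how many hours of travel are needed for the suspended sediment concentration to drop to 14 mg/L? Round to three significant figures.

162 h

Flow-weighted average: C = (10.40·9.000 + 2.500·370.0) / 12.90 = 1019/12.90 = 78.96 mg/L.
Half-life 2.70 d → k = ln 2 / 2.70 = 0.2567 d⁻¹.
78.96·exp(−k·t) = 14 → t = ln(78.96/14)/k = 582200 s = 161.7 h.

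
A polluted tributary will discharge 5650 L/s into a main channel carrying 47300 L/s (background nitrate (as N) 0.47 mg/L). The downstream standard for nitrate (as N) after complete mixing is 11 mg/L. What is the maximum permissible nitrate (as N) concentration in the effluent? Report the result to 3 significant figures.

99.2 mg/L

At the limit, (Qr·Cr + Qe·Cₑ)/(Qr + Qe) = 11:
Cₑ = (52950·11 − 47300·0.4700) / 5650 = 99.15 mg/L.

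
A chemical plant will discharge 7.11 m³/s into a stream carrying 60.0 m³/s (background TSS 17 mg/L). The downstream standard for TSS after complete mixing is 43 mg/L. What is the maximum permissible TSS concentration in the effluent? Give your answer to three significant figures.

262 mg/L

At the limit, (Qr·Cr + Qe·Cₑ)/(Qr + Qe) = 43:
Cₑ = (67.11·43 − 60.00·17.00) / 7.110 = 262.4 mg/L.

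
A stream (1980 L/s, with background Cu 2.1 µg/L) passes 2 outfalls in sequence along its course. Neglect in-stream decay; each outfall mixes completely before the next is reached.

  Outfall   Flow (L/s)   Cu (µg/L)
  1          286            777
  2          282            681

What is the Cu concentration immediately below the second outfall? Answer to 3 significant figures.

Outfall 1: combined Q = 2266 L/s; C = (1980·2.100 + 286.0·777.0)/2266 = 99.90 µg/L.
Outfall 2: combined Q = 2548 L/s; C = (2266·99.90 + 282.0·681.0)/2548 = 164.2 µg/L.

164 µg/L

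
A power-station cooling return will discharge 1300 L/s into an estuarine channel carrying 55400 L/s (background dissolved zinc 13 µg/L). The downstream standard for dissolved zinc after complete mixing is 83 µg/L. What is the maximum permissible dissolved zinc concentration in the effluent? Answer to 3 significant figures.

At the limit, (Qr·Cr + Qe·Cₑ)/(Qr + Qe) = 83:
Cₑ = (56700·83 − 55400·13.00) / 1300 = 3066 µg/L.

3070 µg/L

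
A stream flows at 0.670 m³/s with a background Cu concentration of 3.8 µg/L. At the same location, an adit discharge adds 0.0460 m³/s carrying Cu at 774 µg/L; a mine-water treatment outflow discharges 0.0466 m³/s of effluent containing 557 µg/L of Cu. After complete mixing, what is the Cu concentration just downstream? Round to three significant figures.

84.1 µg/L

Conservation of mass: C = (0.6700·3.800 + 0.04600·774.0 + 0.04660·557.0) / 0.7626 = 64.11/0.7626 = 84.06 µg/L.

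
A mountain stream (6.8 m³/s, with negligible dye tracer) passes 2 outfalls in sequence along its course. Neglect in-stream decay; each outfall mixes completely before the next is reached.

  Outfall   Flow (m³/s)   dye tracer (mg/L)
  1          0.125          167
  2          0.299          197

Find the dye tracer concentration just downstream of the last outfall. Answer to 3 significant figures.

11.0 mg/L

Outfall 1: combined Q = 6.925 m³/s; C = (6.800·0 + 0.1250·167.0)/6.925 = 3.014 mg/L.
Outfall 2: combined Q = 7.224 m³/s; C = (6.925·3.014 + 0.2990·197.0)/7.224 = 11.04 mg/L.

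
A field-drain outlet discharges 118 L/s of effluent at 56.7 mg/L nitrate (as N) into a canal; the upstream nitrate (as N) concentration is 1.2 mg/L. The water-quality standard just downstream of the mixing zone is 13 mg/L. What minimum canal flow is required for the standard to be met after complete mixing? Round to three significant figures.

437 L/s

Set C_mix = 13: (Q·1.200 + 118.0·56.70) / (Q + 118.0) = 13
→ Q = 118.0·(56.70 − 13)/(13 − 1.200) = 437.0 L/s.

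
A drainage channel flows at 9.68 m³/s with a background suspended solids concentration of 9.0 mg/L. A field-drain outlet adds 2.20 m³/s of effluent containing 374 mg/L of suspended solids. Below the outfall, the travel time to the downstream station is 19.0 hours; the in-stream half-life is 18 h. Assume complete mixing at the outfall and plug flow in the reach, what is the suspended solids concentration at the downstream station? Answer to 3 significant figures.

Flow-weighted average: C = (9.680·9.000 + 2.200·374.0) / 11.88 = 909.9/11.88 = 76.59 mg/L.
Half-life 18 h → k = ln 2 / 18 = 0.03851 h⁻¹ = 0.9242 d⁻¹.
First-order decay: C = 76.59·exp(−k·t) = 76.59·0.4811 = 36.85 mg/L.

36.8 mg/L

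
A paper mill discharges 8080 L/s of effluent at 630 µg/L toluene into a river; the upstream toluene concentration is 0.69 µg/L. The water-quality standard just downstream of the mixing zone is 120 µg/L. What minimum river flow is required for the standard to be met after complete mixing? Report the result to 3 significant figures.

34500 L/s

Set C_mix = 120: (Q·0.6900 + 8080·630.0) / (Q + 8080) = 120
→ Q = 8080·(630.0 − 120)/(120 − 0.6900) = 34540 L/s.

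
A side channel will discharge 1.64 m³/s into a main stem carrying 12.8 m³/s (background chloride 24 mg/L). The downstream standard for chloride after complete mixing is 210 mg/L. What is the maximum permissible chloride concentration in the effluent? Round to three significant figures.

At the limit, (Qr·Cr + Qe·Cₑ)/(Qr + Qe) = 210:
Cₑ = (14.44·210 − 12.80·24.00) / 1.640 = 1662 mg/L.

1660 mg/L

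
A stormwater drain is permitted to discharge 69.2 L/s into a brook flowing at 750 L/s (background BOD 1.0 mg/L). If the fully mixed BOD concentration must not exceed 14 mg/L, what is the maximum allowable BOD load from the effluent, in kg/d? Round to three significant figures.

Mass balance at the limit: 750.0·1.000 + 69.20·Cₑ = 819.2·14 → Cₑ = 154.9 mg/L.
69.20 L/s = 0.06920 m³/s. Load = 0.06920 m³/s × 154.9 g/m³ × 86 400 s/d = 926.1 kg/d.

926 kg/d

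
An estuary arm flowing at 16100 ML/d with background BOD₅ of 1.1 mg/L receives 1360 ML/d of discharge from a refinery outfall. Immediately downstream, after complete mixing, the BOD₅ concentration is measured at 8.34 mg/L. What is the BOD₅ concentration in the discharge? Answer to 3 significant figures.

94.0 mg/L

Mass balance: 16100·1.100 + 1360·Cₑ = 17460·8.340
→ Cₑ = (17460·8.340 − 16100·1.100) / 1360 = 94.05 mg/L.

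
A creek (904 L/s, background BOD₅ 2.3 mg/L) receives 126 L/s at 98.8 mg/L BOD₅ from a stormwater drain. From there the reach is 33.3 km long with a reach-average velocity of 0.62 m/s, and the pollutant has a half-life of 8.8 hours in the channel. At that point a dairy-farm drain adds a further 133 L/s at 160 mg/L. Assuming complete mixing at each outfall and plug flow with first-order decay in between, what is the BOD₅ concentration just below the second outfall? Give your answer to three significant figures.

Conservation of mass: C = (904.0·2.300 + 126.0·98.80) / 1030 = 14530/1030 = 14.10 mg/L; combined flow 1030 L/s.
Travel time t = 33.3·1000 / 0.62 = 53710 s = 14.92 h.
Half-life 8.8 h → k = ln 2 / 8.8 = 0.07877 h⁻¹ = 1.890 d⁻¹.
Applying C = C₀e^(−kt): 14.10 × 0.3088 = 4.355 mg/L.
At the second outfall, C = (1030·4.355 + 133.0·160.0) / (1030 + 133.0) = 22.15 mg/L.

22.2 mg/L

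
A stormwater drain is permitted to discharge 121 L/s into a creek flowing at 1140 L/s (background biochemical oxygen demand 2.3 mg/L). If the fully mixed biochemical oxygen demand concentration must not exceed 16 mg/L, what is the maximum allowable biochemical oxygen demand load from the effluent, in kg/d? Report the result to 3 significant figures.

Mass balance at the limit: 1140·2.300 + 121.0·Cₑ = 1261·16 → Cₑ = 145.1 mg/L.
121.0 L/s = 0.1210 m³/s. Load = 0.1210 m³/s × 145.1 g/m³ × 86 400 s/d = 1517 kg/d.

1520 kg/d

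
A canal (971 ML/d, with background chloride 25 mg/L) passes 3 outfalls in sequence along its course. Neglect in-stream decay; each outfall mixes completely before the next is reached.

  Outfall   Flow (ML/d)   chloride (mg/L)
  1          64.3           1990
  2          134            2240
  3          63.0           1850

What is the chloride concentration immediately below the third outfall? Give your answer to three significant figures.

Outfall 1: combined Q = 1035 ML/d; C = (971.0·25.00 + 64.30·1990)/1035 = 147.0 mg/L.
Outfall 2: combined Q = 1169 ML/d; C = (1035·147.0 + 134.0·2240)/1169 = 386.9 mg/L.
Outfall 3: combined Q = 1232 ML/d; C = (1169·386.9 + 63.00·1850)/1232 = 461.7 mg/L.

462 mg/L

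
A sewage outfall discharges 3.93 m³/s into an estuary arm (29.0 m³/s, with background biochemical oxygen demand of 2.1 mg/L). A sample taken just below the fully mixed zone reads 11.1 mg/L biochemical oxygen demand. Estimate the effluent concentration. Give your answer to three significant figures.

77.5 mg/L

Mass balance: 29.00·2.100 + 3.930·Cₑ = 32.93·11.10
→ Cₑ = (32.93·11.10 − 29.00·2.100) / 3.930 = 77.51 mg/L.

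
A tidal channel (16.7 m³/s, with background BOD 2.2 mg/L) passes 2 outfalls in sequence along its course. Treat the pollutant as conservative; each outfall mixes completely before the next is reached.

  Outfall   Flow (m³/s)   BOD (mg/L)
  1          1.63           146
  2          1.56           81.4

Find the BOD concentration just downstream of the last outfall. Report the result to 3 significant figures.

After outfall 1: Q = 16.70 + 1.630 = 18.33 m³/s; C = (16.70·2.200 + 1.630·146.0)/18.33 = 14.99 mg/L.
After outfall 2: Q = 18.33 + 1.560 = 19.89 m³/s; C = (18.33·14.99 + 1.560·81.40)/19.89 = 20.20 mg/L.

20.2 mg/L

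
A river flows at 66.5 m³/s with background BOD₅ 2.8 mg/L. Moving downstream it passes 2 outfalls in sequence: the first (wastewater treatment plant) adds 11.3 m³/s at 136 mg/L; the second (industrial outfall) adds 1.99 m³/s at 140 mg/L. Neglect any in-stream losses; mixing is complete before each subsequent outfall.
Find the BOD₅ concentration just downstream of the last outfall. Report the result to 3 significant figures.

25.1 mg/L

Below outfall 1: Q → 77.80 m³/s, C = (66.50·2.800 + 11.30·136.0)/77.80 = 22.15 mg/L.
Below outfall 2: Q → 79.79 m³/s, C = (77.80·22.15 + 1.990·140.0)/79.79 = 25.09 mg/L.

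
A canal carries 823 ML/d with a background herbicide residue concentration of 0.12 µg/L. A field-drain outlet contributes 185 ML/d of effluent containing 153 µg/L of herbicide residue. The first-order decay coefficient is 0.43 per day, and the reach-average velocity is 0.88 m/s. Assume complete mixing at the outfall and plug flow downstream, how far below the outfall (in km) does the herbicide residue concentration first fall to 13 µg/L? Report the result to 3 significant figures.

Flow-weighted average: C = (823.0·0.1200 + 185.0·153.0) / 1008 = 28400/1008 = 28.18 µg/L.
Set 28.18·exp(−k·t) = 13 → t = ln(28.18/13)/k = 155400 s = 43.18 h.
Distance = v·t = 0.88·155400 = 136800 m = 136.8 km.

137 km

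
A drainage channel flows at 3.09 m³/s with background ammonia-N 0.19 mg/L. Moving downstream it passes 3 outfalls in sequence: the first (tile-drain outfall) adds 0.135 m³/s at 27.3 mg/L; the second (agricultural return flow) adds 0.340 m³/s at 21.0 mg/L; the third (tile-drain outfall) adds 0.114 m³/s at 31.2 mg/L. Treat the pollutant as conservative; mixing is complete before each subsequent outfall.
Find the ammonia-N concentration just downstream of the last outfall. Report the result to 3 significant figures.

Outfall 1: combined Q = 3.225 m³/s; C = (3.090·0.1900 + 0.1350·27.30)/3.225 = 1.325 mg/L.
Outfall 2: combined Q = 3.565 m³/s; C = (3.225·1.325 + 0.3400·21.00)/3.565 = 3.201 mg/L.
Outfall 3: combined Q = 3.679 m³/s; C = (3.565·3.201 + 0.1140·31.20)/3.679 = 4.069 mg/L.

4.07 mg/L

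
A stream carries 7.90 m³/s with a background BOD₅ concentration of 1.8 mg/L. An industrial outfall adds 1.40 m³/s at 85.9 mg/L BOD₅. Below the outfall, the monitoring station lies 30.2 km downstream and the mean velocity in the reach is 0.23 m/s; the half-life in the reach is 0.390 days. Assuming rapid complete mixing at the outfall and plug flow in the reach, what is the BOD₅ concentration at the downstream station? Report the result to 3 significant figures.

0.971 mg/L

After mixing, C = (7.900·1.800 + 1.400·85.90) / 9.300 = 134.5/9.300 = 14.46 mg/L.
Travel time t = 30.2·1000 / 0.23 = 131300 s = 36.47 h.
Half-life 0.390 d → k = ln 2 / 0.390 = 1.777 d⁻¹.
Decay over the reach: 14.46·exp(−kt) = 14.46·0.06714 = 0.9708 mg/L.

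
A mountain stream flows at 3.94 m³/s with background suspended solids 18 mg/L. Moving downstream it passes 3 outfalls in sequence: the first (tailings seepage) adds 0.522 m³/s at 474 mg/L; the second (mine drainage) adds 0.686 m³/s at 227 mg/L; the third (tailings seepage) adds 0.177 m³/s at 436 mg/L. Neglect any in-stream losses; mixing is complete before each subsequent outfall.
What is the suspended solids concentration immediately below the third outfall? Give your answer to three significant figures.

104 mg/L

Outfall 1: combined Q = 4.462 m³/s; C = (3.940·18.00 + 0.5220·474.0)/4.462 = 71.35 mg/L.
Outfall 2: combined Q = 5.148 m³/s; C = (4.462·71.35 + 0.6860·227.0)/5.148 = 92.09 mg/L.
Outfall 3: combined Q = 5.325 m³/s; C = (5.148·92.09 + 0.1770·436.0)/5.325 = 103.5 mg/L.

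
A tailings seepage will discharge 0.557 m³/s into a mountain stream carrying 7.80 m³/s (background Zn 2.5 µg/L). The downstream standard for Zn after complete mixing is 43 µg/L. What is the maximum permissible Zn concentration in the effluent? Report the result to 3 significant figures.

At the limit, (Qr·Cr + Qe·Cₑ)/(Qr + Qe) = 43:
Cₑ = (8.357·43 − 7.800·2.500) / 0.5570 = 610.1 µg/L.

610 µg/L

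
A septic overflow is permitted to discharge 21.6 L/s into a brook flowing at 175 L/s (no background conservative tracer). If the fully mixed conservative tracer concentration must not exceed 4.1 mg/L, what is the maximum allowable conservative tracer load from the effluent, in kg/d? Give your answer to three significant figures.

69.6 kg/d

Mass balance at the limit: 175.0·0 + 21.60·Cₑ = 196.6·4.1 → Cₑ = 37.32 mg/L.
21.60 L/s = 0.02160 m³/s. Load = 0.02160 m³/s × 37.32 g/m³ × 86 400 s/d = 69.64 kg/d.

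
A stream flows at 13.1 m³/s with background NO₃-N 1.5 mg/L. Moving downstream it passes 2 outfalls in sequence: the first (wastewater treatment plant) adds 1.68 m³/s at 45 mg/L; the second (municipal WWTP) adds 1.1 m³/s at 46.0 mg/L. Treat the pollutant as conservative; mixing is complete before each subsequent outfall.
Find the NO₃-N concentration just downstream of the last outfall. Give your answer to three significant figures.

9.18 mg/L

After outfall 1: Q = 13.10 + 1.680 = 14.78 m³/s; C = (13.10·1.500 + 1.680·45.00)/14.78 = 6.445 mg/L.
After outfall 2: Q = 14.78 + 1.100 = 15.88 m³/s; C = (14.78·6.445 + 1.100·46.00)/15.88 = 9.185 mg/L.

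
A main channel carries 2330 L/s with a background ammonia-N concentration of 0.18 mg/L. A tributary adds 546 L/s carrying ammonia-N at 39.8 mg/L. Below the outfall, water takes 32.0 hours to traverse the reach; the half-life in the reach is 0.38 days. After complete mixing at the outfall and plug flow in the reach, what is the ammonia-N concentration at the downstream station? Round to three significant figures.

0.677 mg/L

Flow-weighted average: C = (2330·0.1800 + 546.0·39.80) / 2876 = 22150/2876 = 7.702 mg/L.
Half-life 0.38 d → k = ln 2 / 0.38 = 1.824 d⁻¹.
Applying C = C₀e^(−kt): 7.702 × 0.08785 = 0.6766 mg/L.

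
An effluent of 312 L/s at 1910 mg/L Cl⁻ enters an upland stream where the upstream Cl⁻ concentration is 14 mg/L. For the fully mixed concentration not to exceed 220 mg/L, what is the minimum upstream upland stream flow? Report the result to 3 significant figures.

2560 L/s

Set C_mix = 220: (Q·14.00 + 312.0·1910) / (Q + 312.0) = 220
→ Q = 312.0·(1910 − 220)/(220 − 14.00) = 2560 L/s.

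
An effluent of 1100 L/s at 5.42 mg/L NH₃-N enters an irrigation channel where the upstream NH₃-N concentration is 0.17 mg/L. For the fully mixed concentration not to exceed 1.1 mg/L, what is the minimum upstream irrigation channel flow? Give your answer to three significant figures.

5110 L/s

Set C_mix = 1.1: (Q·0.1700 + 1100·5.420) / (Q + 1100) = 1.1
→ Q = 1100·(5.420 − 1.1)/(1.1 − 0.1700) = 5110 L/s.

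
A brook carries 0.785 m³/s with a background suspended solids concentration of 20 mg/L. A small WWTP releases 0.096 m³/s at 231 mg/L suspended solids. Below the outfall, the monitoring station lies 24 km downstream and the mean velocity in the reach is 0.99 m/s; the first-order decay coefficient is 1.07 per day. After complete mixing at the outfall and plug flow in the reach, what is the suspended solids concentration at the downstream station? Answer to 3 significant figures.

Mixed concentration C = ΣQC/ΣQ = (0.7850·20.00 + 0.09600·231.0) / 0.8810 = 37.88/0.8810 = 42.99 mg/L.
Travel time t = 24·1000 / 0.99 = 24240 s = 6.734 h.
Applying C = C₀e^(−kt): 42.99 × 0.7407 = 31.84 mg/L.

31.8 mg/L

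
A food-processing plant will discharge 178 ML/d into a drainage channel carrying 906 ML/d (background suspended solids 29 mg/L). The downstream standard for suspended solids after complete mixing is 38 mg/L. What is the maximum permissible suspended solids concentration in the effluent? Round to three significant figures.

83.8 mg/L

At the limit, (Qr·Cr + Qe·Cₑ)/(Qr + Qe) = 38:
Cₑ = (1084·38 − 906.0·29.00) / 178.0 = 83.81 mg/L.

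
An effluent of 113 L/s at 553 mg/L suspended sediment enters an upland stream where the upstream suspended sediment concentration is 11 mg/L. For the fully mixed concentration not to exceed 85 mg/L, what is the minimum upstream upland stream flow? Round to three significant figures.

715 L/s

Set C_mix = 85: (Q·11.00 + 113.0·553.0) / (Q + 113.0) = 85
→ Q = 113.0·(553.0 − 85)/(85 − 11.00) = 714.6 L/s.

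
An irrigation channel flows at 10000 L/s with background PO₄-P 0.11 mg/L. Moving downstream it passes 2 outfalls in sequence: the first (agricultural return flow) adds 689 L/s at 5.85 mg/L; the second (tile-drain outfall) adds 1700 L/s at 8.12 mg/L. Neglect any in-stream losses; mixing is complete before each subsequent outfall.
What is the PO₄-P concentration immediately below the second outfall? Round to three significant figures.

Below outfall 1: Q → 10690 L/s, C = (10000·0.1100 + 689.0·5.850)/10690 = 0.4800 mg/L.
Below outfall 2: Q → 12390 L/s, C = (10690·0.4800 + 1700·8.120)/12390 = 1.528 mg/L.

1.53 mg/L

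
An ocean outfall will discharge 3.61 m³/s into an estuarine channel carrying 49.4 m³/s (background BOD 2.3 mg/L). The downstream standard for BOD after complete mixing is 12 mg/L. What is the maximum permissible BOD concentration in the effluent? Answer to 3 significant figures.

At the limit, (Qr·Cr + Qe·Cₑ)/(Qr + Qe) = 12:
Cₑ = (53.01·12 − 49.40·2.300) / 3.610 = 144.7 mg/L.

145 mg/L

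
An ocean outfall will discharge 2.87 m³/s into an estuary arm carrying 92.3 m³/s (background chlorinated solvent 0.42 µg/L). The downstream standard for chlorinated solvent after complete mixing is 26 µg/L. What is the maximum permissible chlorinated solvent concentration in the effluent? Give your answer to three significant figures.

849 µg/L

At the limit, (Qr·Cr + Qe·Cₑ)/(Qr + Qe) = 26:
Cₑ = (95.17·26 − 92.30·0.4200) / 2.870 = 848.7 µg/L.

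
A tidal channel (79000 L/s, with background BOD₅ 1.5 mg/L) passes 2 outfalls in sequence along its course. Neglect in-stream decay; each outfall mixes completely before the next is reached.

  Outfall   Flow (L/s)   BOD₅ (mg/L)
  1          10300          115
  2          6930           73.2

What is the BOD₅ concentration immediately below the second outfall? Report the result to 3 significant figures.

Outfall 1: combined Q = 89300 L/s; C = (79000·1.500 + 10300·115.0)/89300 = 14.59 mg/L.
Outfall 2: combined Q = 96230 L/s; C = (89300·14.59 + 6930·73.20)/96230 = 18.81 mg/L.

18.8 mg/L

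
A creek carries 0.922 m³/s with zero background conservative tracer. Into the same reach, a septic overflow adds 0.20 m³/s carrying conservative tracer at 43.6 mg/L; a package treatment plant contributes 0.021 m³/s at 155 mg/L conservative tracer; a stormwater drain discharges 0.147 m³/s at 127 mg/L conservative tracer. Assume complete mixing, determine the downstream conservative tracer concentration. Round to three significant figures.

23.8 mg/L

Mass balance: C = (0.9220·0 + 0.2000·43.60 + 0.02100·155.0 + 0.1470·127.0) / 1.290 = 30.64/1.290 = 23.76 mg/L.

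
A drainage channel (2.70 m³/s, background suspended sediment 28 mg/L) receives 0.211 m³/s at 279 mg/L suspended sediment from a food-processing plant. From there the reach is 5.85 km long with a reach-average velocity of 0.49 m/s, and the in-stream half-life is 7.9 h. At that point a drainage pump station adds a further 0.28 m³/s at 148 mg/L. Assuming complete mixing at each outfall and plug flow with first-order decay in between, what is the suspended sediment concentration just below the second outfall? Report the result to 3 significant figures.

Flow-weighted average: C = (2.700·28.00 + 0.2110·279.0) / 2.911 = 134.5/2.911 = 46.19 mg/L; combined flow 2.911 m³/s.
Travel time t = 5.85·1000 / 0.49 = 11940 s = 3.316 h.
Half-life 7.9 h → k = ln 2 / 7.9 = 0.08774 h⁻¹ = 2.106 d⁻¹.
After decay, C = 46.19 × e^(−kt) = 46.19 × 0.7475 = 34.53 mg/L.
At the second outfall, C = (2.911·34.53 + 0.2800·148.0) / (2.911 + 0.2800) = 44.49 mg/L.

44.5 mg/L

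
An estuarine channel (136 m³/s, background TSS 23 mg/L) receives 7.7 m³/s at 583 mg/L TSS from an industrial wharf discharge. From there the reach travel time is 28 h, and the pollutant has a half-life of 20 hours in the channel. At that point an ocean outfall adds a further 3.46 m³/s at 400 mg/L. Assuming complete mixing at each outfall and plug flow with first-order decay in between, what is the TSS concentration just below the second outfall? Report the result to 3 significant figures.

Conservation of mass: C = (136.0·23.00 + 7.700·583.0) / 143.7 = 7617/143.7 = 53.01 mg/L; combined flow 143.7 m³/s.
Half-life 20 h → k = ln 2 / 20 = 0.03466 h⁻¹ = 0.8318 d⁻¹.
After decay, C = 53.01 × e^(−kt) = 53.01 × 0.3789 = 20.09 mg/L.
At the second outfall, C = (143.7·20.09 + 3.460·400.0) / (143.7 + 3.460) = 29.02 mg/L.

29.0 mg/L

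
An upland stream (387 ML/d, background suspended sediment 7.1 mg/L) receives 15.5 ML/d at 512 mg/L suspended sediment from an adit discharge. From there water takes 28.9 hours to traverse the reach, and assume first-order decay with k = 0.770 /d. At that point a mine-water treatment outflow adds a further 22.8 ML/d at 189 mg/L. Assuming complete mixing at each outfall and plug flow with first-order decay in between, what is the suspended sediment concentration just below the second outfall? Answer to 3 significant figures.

Flow-weighted average: C = (387.0·7.100 + 15.50·512.0) / 402.5 = 10680/402.5 = 26.54 mg/L; combined flow 402.5 ML/d.
First-order decay: C = 26.54·exp(−k·t) = 26.54·0.3957 = 10.50 mg/L.
Second outfall: C = (402.5·10.50 + 22.80·189.0)/425.3 = 20.07 mg/L.

20.1 mg/L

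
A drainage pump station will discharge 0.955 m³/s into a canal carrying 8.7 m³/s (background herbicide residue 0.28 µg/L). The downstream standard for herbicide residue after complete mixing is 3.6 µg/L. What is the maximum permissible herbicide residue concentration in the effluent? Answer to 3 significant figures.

At the limit, (Qr·Cr + Qe·Cₑ)/(Qr + Qe) = 3.6:
Cₑ = (9.655·3.6 − 8.700·0.2800) / 0.9550 = 33.85 µg/L.

33.8 µg/L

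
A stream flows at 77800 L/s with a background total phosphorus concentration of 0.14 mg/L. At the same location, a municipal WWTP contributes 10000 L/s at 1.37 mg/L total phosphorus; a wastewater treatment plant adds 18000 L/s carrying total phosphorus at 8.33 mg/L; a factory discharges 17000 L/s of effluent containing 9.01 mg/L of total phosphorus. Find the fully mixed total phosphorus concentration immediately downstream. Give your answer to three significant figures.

Mass balance: C = (77800·0.1400 + 10000·1.370 + 18000·8.330 + 17000·9.010) / 122800 = 327700/122800 = 2.669 mg/L.

2.67 mg/L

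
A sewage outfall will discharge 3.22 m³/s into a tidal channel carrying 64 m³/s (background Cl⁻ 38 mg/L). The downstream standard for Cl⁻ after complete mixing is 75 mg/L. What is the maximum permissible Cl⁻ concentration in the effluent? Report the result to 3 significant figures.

At the limit, (Qr·Cr + Qe·Cₑ)/(Qr + Qe) = 75:
Cₑ = (67.22·75 − 64.00·38.00) / 3.220 = 810.4 mg/L.

810 mg/L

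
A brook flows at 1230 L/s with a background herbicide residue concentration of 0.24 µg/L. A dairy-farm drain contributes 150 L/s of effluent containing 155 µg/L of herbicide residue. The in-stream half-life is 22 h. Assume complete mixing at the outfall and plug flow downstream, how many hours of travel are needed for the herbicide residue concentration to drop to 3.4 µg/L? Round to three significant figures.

Mixed concentration C = ΣQC/ΣQ = (1230·0.2400 + 150.0·155.0) / 1380 = 23550/1380 = 17.06 µg/L.
Half-life 22 h → k = ln 2 / 22 = 0.03151 h⁻¹ = 0.7562 d⁻¹.
17.06·exp(−k·t) = 3.4 → t = ln(17.06/3.4)/k = 184300 s = 51.20 h.

51.2 h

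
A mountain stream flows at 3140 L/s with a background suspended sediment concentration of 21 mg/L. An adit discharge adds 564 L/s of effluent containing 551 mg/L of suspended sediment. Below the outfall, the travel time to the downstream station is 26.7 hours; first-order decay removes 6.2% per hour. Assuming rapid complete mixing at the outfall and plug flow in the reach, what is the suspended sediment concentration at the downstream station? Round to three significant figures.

18.4 mg/L

Conservation of mass: C = (3140·21.00 + 564.0·551.0) / 3704 = 376700/3704 = 101.7 mg/L.
6.2%/h lost → k = −ln(1 − 0.062) = 0.06401 h⁻¹.
First-order decay: C = 101.7·exp(−k·t) = 101.7·0.1811 = 18.41 mg/L.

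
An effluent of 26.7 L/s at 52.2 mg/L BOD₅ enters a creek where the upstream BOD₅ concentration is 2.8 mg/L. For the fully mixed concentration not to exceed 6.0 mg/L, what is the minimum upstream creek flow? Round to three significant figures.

Set C_mix = 6.0: (Q·2.800 + 26.70·52.20) / (Q + 26.70) = 6.0
→ Q = 26.70·(52.20 − 6.0)/(6.0 − 2.800) = 385.5 L/s.

385 L/s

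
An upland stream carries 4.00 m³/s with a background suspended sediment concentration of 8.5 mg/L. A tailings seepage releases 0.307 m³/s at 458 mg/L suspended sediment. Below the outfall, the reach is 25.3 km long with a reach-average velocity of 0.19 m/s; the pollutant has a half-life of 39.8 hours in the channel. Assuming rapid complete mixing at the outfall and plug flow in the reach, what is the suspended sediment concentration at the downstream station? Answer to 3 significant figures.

After mixing, C = (4.000·8.500 + 0.3070·458.0) / 4.307 = 174.6/4.307 = 40.54 mg/L.
Travel time t = 25.3·1000 / 0.19 = 133200 s = 36.99 h.
Half-life 39.8 h → k = ln 2 / 39.8 = 0.01742 h⁻¹ = 0.4180 d⁻¹.
First-order decay: C = 40.54·exp(−k·t) = 40.54·0.5251 = 21.29 mg/L.

21.3 mg/L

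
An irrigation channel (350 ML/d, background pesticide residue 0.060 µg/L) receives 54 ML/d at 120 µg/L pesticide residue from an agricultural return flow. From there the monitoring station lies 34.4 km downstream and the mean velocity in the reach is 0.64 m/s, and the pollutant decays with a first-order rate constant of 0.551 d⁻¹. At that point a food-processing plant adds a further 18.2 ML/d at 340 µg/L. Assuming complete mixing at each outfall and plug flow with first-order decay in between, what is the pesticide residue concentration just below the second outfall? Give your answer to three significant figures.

25.6 µg/L

Mixed concentration C = ΣQC/ΣQ = (350.0·0.06000 + 54.00·120.0) / 404.0 = 6501/404.0 = 16.09 µg/L; combined flow 404.0 ML/d.
Travel time t = 34.4·1000 / 0.64 = 53750 s = 14.93 h.
First-order decay: C = 16.09·exp(−k·t) = 16.09·0.7098 = 11.42 µg/L.
At the second outfall, C = (404.0·11.42 + 18.20·340.0) / (404.0 + 18.20) = 25.59 µg/L.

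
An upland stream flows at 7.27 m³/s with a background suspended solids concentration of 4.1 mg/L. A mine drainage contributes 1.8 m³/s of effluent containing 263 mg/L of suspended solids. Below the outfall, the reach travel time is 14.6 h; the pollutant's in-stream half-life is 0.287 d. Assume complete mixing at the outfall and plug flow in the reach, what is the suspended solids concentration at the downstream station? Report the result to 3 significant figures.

12.8 mg/L

Mixed concentration C = ΣQC/ΣQ = (7.270·4.100 + 1.800·263.0) / 9.070 = 503.2/9.070 = 55.48 mg/L.
Half-life 0.287 d → k = ln 2 / 0.287 = 2.415 d⁻¹.
After decay, C = 55.48 × e^(−kt) = 55.48 × 0.2301 = 12.77 mg/L.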